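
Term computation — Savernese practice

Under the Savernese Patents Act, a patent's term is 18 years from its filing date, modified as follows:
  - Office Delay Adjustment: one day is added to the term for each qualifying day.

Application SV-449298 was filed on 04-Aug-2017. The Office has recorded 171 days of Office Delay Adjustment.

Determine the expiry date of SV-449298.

2036-01-22

Base term: filing date + 18 years → 4 August 2035.
Office Delay Adjustment: +171 days → 22 January 2036.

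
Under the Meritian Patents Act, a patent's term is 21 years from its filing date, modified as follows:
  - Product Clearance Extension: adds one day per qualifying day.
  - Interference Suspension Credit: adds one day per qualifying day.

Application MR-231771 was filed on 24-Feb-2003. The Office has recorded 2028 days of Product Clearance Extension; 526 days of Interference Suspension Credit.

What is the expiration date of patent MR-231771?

2031-02-21

Base term: filing date + 21 years → 24 February 2024.
Product Clearance Extension: +2028 days → 13 September 2029.
Interference Suspension Credit: +526 days → 21 February 2031.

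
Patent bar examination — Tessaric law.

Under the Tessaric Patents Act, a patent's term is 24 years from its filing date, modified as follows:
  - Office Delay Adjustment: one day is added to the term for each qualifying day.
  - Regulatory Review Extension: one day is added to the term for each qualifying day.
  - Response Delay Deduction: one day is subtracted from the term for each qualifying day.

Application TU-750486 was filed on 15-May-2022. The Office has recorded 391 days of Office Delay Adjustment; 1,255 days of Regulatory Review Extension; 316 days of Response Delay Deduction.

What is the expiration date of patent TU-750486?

Base term: filing date + 24 years → 15 May 2046.
Office Delay Adjustment: +391 days → 10 June 2047.
Regulatory Review Extension: +1255 days → 16 November 2050.
Response Delay Deduction: −316 days → 4 January 2050.

January 4, 2050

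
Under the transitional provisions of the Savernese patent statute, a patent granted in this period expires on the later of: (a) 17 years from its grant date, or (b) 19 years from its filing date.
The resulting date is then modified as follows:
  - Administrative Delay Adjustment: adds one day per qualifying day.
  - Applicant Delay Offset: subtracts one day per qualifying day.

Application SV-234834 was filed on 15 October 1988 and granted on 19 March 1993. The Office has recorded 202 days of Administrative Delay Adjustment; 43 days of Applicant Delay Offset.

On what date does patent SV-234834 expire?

August 25, 2010

(a) grant + 17 years → 19 March 2010.
(b) filing + 19 years → 15 October 2007.
Later of the two: 19 March 2010.
Administrative Delay Adjustment: +202 days → 7 October 2010.
Applicant Delay Offset: −43 days → 25 August 2010.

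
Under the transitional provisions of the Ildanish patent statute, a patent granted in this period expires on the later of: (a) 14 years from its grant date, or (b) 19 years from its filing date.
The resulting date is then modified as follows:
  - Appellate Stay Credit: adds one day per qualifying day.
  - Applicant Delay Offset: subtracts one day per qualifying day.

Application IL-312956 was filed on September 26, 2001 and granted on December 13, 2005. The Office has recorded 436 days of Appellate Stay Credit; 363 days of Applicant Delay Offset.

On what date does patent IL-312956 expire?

(a) grant + 14 years → 13 December 2019.
(b) filing + 19 years → 26 September 2020.
Later of the two: 26 September 2020.
Appellate Stay Credit: +436 days → 6 December 2021.
Applicant Delay Offset: −363 days → 8 December 2020.

2020-12-08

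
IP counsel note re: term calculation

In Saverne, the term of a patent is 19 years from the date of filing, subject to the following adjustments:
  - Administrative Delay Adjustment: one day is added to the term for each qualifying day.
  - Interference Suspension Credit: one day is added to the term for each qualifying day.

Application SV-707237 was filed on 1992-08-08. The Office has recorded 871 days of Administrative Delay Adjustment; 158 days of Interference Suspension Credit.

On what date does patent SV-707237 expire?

Base term: filing date + 19 years → 8 August 2011.
Administrative Delay Adjustment: +871 days → 26 December 2013.
Interference Suspension Credit: +158 days → 2 June 2014.

2014-06-02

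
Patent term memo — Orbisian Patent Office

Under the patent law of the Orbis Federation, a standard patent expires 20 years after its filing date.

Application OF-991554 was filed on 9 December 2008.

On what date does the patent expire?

2028-12-09

Filing date + 20 years → 9 December 2028.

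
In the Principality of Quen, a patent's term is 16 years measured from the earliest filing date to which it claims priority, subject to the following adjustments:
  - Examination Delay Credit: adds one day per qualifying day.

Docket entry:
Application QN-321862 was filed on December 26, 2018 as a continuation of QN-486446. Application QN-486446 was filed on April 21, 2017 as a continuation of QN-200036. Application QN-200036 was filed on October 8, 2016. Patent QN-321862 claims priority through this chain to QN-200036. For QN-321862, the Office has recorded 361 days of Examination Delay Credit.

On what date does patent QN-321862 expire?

2033-10-04

Earliest priority filing: 8 October 2016.
Base term: 8 October 2016 + 16 years → 8 October 2032.
Examination Delay Credit: +361 days → 4 October 2033.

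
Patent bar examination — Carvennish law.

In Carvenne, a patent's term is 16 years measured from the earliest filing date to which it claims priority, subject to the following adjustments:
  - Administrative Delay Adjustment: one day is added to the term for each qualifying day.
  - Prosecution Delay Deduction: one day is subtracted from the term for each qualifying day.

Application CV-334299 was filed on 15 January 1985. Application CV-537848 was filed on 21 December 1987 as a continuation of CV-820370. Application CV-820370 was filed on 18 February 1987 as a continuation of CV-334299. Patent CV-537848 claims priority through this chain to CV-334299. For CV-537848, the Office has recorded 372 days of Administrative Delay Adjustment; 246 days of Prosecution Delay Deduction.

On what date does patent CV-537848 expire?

Earliest priority filing: 15 January 1985.
Base term: 15 January 1985 + 16 years → 15 January 2001.
Administrative Delay Adjustment: +372 days → 22 January 2002.
Prosecution Delay Deduction: −246 days → 21 May 2001.

2001-05-21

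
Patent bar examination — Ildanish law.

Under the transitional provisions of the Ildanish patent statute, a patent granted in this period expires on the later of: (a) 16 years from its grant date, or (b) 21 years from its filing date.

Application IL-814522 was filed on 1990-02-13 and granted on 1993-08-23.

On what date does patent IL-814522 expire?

February 13, 2011

(a) grant + 16 years → 23 August 2009.
(b) filing + 21 years → 13 February 2011.
Later of the two: 13 February 2011.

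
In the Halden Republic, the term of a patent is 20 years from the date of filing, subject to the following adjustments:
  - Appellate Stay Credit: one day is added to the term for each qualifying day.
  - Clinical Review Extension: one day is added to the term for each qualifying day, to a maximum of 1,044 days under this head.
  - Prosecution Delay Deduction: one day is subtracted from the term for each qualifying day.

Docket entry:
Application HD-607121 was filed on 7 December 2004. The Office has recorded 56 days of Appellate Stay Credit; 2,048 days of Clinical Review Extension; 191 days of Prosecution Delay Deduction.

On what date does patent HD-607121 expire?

June 4, 2027

Base term: filing date + 20 years → 7 December 2024.
Appellate Stay Credit: +56 days → 1 February 2025.
Clinical Review Extension: 2048 days claimed exceeds the 1044-day cap, so +1044 days → 12 December 2027.
Prosecution Delay Deduction: −191 days → 4 June 2027.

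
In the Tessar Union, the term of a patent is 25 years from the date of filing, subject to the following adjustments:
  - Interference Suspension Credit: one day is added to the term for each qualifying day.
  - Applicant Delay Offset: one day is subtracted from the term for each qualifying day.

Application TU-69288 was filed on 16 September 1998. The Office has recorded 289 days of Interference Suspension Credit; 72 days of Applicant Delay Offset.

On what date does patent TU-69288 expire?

Base term: filing date + 25 years → 16 September 2023.
Interference Suspension Credit: +289 days → 1 July 2024.
Applicant Delay Offset: −72 days → 20 April 2024.

2024-04-20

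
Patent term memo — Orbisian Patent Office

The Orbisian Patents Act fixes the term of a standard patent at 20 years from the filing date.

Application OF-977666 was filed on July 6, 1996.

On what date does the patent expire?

Filing date + 20 years → 6 July 2016.

2016-07-06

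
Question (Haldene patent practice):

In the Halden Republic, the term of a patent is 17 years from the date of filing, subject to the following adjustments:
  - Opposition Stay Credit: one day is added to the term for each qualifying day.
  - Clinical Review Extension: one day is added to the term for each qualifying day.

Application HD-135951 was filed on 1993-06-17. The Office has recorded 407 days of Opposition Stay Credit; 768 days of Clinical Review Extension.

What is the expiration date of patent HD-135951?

2013-09-04

Base term: filing date + 17 years → 17 June 2010.
Opposition Stay Credit: +407 days → 29 July 2011.
Clinical Review Extension: +768 days → 4 September 2013.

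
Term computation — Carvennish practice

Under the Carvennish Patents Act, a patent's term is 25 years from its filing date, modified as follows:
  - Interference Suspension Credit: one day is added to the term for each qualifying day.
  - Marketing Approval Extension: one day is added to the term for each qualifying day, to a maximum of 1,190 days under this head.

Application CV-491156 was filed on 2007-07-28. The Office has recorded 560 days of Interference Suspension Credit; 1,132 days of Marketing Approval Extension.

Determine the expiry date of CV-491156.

March 16, 2037

Base term: filing date + 25 years → 28 July 2032.
Interference Suspension Credit: +560 days → 8 February 2034.
Marketing Approval Extension: 1132 days (within the 1190-day cap) → +1132 days → 16 March 2037.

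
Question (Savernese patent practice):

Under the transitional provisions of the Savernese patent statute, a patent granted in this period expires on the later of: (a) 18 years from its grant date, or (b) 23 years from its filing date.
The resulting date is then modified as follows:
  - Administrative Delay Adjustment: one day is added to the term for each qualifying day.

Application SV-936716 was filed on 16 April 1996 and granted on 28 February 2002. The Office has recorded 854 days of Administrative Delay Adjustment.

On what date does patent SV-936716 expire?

(a) grant + 18 years → 28 February 2020.
(b) filing + 23 years → 16 April 2019.
Later of the two: 28 February 2020.
Administrative Delay Adjustment: +854 days → 1 July 2022.

2022-07-01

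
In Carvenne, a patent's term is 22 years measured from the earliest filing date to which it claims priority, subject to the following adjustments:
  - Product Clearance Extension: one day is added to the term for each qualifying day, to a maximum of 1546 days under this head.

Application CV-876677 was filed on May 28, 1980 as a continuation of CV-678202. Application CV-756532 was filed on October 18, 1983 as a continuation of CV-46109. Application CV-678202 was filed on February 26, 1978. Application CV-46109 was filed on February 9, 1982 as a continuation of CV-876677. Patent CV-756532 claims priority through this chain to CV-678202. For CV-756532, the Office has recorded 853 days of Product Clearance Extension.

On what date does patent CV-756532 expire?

2002-06-28

Earliest priority filing: 26 February 1978.
Base term: 26 February 1978 + 22 years → 26 February 2000.
Product Clearance Extension: 853 days (within the 1546-day cap) → +853 days → 28 June 2002.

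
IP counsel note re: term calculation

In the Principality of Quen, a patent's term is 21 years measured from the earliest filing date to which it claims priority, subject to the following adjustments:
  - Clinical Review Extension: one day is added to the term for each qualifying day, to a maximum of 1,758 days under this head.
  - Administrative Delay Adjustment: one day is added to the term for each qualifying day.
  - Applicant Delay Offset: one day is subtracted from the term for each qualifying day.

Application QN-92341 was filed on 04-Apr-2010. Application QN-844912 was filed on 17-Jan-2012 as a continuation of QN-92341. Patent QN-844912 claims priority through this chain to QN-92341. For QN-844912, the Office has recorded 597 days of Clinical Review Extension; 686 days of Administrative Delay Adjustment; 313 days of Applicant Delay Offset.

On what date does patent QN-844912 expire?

Earliest priority filing: 4 April 2010.
Base term: 4 April 2010 + 21 years → 4 April 2031.
Clinical Review Extension: 597 days (within the 1758-day cap) → +597 days → 21 November 2032.
Administrative Delay Adjustment: +686 days → 8 October 2034.
Applicant Delay Offset: −313 days → 29 November 2033.

November 29, 2033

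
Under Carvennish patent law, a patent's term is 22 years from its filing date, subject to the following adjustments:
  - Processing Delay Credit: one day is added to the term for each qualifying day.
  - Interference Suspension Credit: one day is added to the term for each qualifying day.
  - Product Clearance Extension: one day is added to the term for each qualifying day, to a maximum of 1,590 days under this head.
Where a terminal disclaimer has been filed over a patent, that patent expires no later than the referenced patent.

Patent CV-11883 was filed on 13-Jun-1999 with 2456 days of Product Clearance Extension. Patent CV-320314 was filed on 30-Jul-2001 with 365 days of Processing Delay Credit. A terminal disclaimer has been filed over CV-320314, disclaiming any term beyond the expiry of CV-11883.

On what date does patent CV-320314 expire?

Natural term of CV-320314:
  Base: filing + 22 years → 30 July 2023.
  Processing Delay Credit: +365 days → 29 July 2024.
Expiry of referenced patent CV-11883:
  Base: filing + 22 years → 13 June 2021.
  Product Clearance Extension: 2456 days claimed exceeds the 1590-day cap, so +1590 days → 20 October 2025.
Terminal disclaimer: CV-320314 expires on the earlier of 29 July 2024 and 20 October 2025.

2024-07-29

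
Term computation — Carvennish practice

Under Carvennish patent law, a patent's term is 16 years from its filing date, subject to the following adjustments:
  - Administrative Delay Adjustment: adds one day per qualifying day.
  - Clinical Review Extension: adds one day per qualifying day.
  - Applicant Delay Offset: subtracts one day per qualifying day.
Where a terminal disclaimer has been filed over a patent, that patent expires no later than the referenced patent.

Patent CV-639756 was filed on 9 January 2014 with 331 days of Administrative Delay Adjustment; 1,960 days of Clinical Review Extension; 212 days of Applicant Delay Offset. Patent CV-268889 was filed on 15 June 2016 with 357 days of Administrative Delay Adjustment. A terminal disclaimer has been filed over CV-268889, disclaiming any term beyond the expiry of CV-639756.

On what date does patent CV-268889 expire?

2033-06-07

Natural term of CV-268889:
  Base: filing + 16 years → 15 June 2032.
  Administrative Delay Adjustment: +357 days → 7 June 2033.
Expiry of referenced patent CV-639756:
  Base: filing + 16 years → 9 January 2030.
  Administrative Delay Adjustment: +331 days → 6 December 2030.
  Clinical Review Extension: +1960 days → 18 April 2036.
  Applicant Delay Offset: −212 days → 19 September 2035.
Terminal disclaimer: CV-268889 expires on the earlier of 7 June 2033 and 19 September 2035.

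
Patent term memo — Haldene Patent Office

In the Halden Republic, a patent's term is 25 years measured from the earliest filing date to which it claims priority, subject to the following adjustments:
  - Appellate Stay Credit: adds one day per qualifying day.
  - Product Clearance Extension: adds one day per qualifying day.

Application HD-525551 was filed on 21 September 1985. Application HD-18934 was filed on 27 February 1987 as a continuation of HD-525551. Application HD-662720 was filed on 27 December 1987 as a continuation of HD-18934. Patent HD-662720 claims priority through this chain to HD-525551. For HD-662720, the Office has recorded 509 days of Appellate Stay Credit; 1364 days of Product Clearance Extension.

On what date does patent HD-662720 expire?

Earliest priority filing: 21 September 1985.
Base term: 21 September 1985 + 25 years → 21 September 2010.
Appellate Stay Credit: +509 days → 12 February 2012.
Product Clearance Extension: +1364 days → 7 November 2015.

November 7, 2015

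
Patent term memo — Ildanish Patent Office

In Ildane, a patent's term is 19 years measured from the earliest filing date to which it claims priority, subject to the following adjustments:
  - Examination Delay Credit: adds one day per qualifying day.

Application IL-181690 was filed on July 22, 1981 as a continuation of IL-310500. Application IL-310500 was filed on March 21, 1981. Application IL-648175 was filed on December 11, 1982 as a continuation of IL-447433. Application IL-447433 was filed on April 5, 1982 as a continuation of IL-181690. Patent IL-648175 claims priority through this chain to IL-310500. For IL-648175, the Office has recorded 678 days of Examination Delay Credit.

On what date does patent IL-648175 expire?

Earliest priority filing: 21 March 1981.
Base term: 21 March 1981 + 19 years → 21 March 2000.
Examination Delay Credit: +678 days → 28 January 2002.

January 28, 2002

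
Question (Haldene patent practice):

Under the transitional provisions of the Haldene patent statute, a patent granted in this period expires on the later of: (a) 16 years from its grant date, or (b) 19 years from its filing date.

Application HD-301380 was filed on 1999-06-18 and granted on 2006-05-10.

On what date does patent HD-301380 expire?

(a) grant + 16 years → 10 May 2022.
(b) filing + 19 years → 18 June 2018.
Later of the two: 10 May 2022.

2022-05-10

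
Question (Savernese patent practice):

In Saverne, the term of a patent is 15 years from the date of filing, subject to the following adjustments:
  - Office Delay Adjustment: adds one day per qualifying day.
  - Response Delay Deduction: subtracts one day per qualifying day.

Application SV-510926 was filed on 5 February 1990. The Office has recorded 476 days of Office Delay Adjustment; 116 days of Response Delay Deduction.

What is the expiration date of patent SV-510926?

2006-01-31

Base term: filing date + 15 years → 5 February 2005.
Office Delay Adjustment: +476 days → 27 May 2006.
Response Delay Deduction: −116 days → 31 January 2006.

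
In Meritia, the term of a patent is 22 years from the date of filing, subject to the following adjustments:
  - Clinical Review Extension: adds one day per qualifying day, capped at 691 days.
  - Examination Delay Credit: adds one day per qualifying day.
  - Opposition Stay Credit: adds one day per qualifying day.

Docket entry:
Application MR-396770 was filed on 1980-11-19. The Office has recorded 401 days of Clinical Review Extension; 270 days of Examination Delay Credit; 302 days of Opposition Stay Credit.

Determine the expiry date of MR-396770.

July 19, 2005

Base term: filing date + 22 years → 19 November 2002.
Clinical Review Extension: 401 days (within the 691-day cap) → +401 days → 25 December 2003.
Examination Delay Credit: +270 days → 20 September 2004.
Opposition Stay Credit: +302 days → 19 July 2005.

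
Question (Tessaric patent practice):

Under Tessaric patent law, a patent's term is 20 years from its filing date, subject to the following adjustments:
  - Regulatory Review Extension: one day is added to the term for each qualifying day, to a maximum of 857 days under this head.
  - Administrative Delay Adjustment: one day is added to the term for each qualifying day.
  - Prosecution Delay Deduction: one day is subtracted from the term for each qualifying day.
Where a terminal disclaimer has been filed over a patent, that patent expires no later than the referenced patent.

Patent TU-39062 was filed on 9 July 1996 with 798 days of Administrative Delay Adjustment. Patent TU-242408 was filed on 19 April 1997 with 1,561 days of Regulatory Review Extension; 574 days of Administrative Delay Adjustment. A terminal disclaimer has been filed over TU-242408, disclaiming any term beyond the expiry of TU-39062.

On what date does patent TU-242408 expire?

2018-09-15

Natural term of TU-242408:
  Base: filing + 20 years → 19 April 2017.
  Regulatory Review Extension: 1561 days claimed exceeds the 857-day cap, so +857 days → 24 August 2019.
  Administrative Delay Adjustment: +574 days → 20 March 2021.
Expiry of referenced patent TU-39062:
  Base: filing + 20 years → 9 July 2016.
  Administrative Delay Adjustment: +798 days → 15 September 2018.
Terminal disclaimer: TU-242408 expires on the earlier of 20 March 2021 and 15 September 2018.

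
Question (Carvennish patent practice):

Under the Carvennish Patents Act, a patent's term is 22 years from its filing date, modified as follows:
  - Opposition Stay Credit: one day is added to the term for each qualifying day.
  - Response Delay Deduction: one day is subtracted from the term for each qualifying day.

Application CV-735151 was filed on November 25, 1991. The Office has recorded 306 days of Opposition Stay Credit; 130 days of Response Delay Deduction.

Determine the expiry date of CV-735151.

Base term: filing date + 22 years → 25 November 2013.
Opposition Stay Credit: +306 days → 27 September 2014.
Response Delay Deduction: −130 days → 20 May 2014.

2014-05-20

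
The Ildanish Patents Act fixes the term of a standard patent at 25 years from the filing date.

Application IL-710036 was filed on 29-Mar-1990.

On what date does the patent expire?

Filing date + 25 years → 29 March 2015.

March 29, 2015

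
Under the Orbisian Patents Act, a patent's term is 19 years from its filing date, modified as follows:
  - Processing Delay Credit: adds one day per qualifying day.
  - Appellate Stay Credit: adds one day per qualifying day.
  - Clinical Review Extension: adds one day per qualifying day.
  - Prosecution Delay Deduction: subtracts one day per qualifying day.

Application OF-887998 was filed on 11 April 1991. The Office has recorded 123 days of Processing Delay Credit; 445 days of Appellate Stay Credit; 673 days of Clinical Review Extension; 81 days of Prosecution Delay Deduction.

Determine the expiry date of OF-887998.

Base term: filing date + 19 years → 11 April 2010.
Processing Delay Credit: +123 days → 12 August 2010.
Appellate Stay Credit: +445 days → 31 October 2011.
Clinical Review Extension: +673 days → 3 September 2013.
Prosecution Delay Deduction: −81 days → 14 June 2013.

2013-06-14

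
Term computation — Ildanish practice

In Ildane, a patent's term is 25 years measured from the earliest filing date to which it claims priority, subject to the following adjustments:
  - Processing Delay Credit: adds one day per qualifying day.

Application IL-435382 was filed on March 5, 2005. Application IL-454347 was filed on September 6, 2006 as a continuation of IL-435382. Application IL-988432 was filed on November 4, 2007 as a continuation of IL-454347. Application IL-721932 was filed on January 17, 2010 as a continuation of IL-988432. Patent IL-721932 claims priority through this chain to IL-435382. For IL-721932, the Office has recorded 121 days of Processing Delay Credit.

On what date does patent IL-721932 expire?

July 4, 2030

Earliest priority filing: 5 March 2005.
Base term: 5 March 2005 + 25 years → 5 March 2030.
Processing Delay Credit: +121 days → 4 July 2030.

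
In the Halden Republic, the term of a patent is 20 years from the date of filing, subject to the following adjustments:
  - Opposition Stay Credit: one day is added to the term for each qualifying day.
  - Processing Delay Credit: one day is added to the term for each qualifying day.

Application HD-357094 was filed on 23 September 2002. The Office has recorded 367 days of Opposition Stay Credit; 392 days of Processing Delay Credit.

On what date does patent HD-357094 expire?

Base term: filing date + 20 years → 23 September 2022.
Opposition Stay Credit: +367 days → 25 September 2023.
Processing Delay Credit: +392 days → 21 October 2024.

2024-10-21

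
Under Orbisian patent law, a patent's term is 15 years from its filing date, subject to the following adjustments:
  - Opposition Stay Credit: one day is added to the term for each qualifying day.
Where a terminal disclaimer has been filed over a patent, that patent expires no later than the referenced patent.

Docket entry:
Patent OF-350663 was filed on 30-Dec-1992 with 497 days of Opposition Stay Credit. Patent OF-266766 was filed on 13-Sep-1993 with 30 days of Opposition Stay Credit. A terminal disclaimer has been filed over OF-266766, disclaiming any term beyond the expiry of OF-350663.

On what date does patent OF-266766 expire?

Natural term of OF-266766:
  Base: filing + 15 years → 13 September 2008.
  Opposition Stay Credit: +30 days → 13 October 2008.
Expiry of referenced patent OF-350663:
  Base: filing + 15 years → 30 December 2007.
  Opposition Stay Credit: +497 days → 10 May 2009.
Terminal disclaimer: OF-266766 expires on the earlier of 13 October 2008 and 10 May 2009.

2008-10-13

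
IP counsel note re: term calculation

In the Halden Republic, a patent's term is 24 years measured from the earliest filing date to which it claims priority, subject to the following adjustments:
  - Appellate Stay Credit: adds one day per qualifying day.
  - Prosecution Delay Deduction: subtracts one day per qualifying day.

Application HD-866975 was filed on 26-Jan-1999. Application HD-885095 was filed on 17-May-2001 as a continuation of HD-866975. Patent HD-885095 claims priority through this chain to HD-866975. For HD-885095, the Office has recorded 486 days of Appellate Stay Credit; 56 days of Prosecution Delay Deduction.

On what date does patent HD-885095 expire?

Earliest priority filing: 26 January 1999.
Base term: 26 January 1999 + 24 years → 26 January 2023.
Appellate Stay Credit: +486 days → 26 May 2024.
Prosecution Delay Deduction: −56 days → 31 March 2024.

2024-03-31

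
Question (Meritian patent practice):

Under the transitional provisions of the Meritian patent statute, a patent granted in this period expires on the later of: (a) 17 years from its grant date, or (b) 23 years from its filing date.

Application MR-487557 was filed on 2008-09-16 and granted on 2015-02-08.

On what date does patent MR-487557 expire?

2032-02-08

(a) grant + 17 years → 8 February 2032.
(b) filing + 23 years → 16 September 2031.
Later of the two: 8 February 2032.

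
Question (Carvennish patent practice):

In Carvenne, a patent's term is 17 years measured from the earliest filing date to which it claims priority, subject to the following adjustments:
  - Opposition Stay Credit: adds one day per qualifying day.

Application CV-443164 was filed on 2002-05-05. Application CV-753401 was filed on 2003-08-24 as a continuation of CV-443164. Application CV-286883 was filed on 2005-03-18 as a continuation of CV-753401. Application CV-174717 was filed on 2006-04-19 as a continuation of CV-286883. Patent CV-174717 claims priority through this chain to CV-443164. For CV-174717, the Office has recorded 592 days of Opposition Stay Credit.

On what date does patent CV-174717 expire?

Earliest priority filing: 5 May 2002.
Base term: 5 May 2002 + 17 years → 5 May 2019.
Opposition Stay Credit: +592 days → 17 December 2020.

2020-12-17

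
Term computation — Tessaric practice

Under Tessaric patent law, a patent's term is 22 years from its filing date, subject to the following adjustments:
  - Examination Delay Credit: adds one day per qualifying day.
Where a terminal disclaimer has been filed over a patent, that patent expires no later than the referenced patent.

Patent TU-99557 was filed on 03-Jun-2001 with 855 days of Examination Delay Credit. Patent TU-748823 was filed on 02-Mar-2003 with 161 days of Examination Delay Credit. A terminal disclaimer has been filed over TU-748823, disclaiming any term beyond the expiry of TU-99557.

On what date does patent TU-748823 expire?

Natural term of TU-748823:
  Base: filing + 22 years → 2 March 2025.
  Examination Delay Credit: +161 days → 10 August 2025.
Expiry of referenced patent TU-99557:
  Base: filing + 22 years → 3 June 2023.
  Examination Delay Credit: +855 days → 5 October 2025.
Terminal disclaimer: TU-748823 expires on the earlier of 10 August 2025 and 5 October 2025.

2025-08-10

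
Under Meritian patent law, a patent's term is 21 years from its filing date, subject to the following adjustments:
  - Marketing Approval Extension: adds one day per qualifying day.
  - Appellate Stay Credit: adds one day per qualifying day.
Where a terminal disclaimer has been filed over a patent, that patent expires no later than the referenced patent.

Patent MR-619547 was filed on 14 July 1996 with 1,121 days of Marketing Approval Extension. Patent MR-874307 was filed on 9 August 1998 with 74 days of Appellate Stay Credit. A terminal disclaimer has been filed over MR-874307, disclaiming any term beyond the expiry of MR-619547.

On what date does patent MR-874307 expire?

Natural term of MR-874307:
  Base: filing + 21 years → 9 August 2019.
  Appellate Stay Credit: +74 days → 22 October 2019.
Expiry of referenced patent MR-619547:
  Base: filing + 21 years → 14 July 2017.
  Marketing Approval Extension: +1121 days → 8 August 2020.
Terminal disclaimer: MR-874307 expires on the earlier of 22 October 2019 and 8 August 2020.

October 22, 2019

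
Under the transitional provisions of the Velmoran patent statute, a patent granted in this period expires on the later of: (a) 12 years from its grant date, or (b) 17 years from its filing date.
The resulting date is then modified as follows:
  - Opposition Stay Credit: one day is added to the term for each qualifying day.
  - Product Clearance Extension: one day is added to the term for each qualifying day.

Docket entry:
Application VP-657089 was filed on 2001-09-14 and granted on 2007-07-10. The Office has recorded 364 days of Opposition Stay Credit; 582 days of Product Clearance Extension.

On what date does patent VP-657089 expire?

2022-02-10

(a) grant + 12 years → 10 July 2019.
(b) filing + 17 years → 14 September 2018.
Later of the two: 10 July 2019.
Opposition Stay Credit: +364 days → 8 July 2020.
Product Clearance Extension: +582 days → 10 February 2022.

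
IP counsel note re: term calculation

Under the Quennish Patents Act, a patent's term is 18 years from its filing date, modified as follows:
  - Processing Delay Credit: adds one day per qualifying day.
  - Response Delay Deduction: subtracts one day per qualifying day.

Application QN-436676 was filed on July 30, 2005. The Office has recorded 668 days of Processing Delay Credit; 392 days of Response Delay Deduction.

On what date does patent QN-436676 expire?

May 1, 2024

Base term: filing date + 18 years → 30 July 2023.
Processing Delay Credit: +668 days → 28 May 2025.
Response Delay Deduction: −392 days → 1 May 2024.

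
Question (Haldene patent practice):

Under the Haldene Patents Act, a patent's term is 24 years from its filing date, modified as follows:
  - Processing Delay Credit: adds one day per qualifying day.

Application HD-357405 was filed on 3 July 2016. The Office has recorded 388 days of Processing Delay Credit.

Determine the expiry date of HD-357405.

July 26, 2041

Base term: filing date + 24 years → 3 July 2040.
Processing Delay Credit: +388 days → 26 July 2041.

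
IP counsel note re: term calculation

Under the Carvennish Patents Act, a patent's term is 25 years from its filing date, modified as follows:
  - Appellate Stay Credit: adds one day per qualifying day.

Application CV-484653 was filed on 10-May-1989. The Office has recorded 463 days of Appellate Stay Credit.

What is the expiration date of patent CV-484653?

August 16, 2015

Base term: filing date + 25 years → 10 May 2014.
Appellate Stay Credit: +463 days → 16 August 2015.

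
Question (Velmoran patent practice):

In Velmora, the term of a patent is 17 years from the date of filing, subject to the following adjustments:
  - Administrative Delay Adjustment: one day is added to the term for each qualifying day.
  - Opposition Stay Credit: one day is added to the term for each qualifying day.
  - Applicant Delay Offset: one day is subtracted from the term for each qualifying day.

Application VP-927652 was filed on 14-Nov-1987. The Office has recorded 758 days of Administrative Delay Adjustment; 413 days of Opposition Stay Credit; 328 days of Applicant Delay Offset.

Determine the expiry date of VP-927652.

2007-03-07

Base term: filing date + 17 years → 14 November 2004.
Administrative Delay Adjustment: +758 days → 12 December 2006.
Opposition Stay Credit: +413 days → 29 January 2008.
Applicant Delay Offset: −328 days → 7 March 2007.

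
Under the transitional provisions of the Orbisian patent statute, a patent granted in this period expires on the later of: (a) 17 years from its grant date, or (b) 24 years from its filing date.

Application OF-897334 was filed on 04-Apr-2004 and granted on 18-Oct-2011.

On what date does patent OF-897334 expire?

(a) grant + 17 years → 18 October 2028.
(b) filing + 24 years → 4 April 2028.
Later of the two: 18 October 2028.

October 18, 2028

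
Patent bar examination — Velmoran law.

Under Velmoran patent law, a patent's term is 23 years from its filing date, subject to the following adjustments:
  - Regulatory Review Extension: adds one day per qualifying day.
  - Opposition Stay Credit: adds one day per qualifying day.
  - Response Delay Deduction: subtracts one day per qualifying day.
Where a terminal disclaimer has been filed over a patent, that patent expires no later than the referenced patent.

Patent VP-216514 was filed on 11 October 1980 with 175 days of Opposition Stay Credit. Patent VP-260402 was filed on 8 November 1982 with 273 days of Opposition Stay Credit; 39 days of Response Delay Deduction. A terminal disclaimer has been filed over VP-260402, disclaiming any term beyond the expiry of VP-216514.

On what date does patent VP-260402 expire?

Natural term of VP-260402:
  Base: filing + 23 years → 8 November 2005.
  Opposition Stay Credit: +273 days → 8 August 2006.
  Response Delay Deduction: −39 days → 30 June 2006.
Expiry of referenced patent VP-216514:
  Base: filing + 23 years → 11 October 2003.
  Opposition Stay Credit: +175 days → 3 April 2004.
Terminal disclaimer: VP-260402 expires on the earlier of 30 June 2006 and 3 April 2004.

April 3, 2004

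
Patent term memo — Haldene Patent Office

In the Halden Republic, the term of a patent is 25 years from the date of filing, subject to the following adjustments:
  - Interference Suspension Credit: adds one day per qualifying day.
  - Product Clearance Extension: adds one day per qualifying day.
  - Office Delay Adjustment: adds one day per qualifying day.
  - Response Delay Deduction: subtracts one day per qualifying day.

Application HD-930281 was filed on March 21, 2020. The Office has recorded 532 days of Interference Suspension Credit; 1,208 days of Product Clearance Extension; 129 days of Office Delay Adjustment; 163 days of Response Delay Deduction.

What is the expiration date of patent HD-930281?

Base term: filing date + 25 years → 21 March 2045.
Interference Suspension Credit: +532 days → 4 September 2046.
Product Clearance Extension: +1208 days → 25 December 2049.
Office Delay Adjustment: +129 days → 3 May 2050.
Response Delay Deduction: −163 days → 21 November 2049.

2049-11-21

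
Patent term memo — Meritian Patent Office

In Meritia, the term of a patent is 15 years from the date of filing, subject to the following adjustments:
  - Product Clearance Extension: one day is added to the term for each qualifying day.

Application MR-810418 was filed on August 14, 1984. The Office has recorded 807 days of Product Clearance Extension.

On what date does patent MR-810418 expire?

2001-10-29

Base term: filing date + 15 years → 14 August 1999.
Product Clearance Extension: +807 days → 29 October 2001.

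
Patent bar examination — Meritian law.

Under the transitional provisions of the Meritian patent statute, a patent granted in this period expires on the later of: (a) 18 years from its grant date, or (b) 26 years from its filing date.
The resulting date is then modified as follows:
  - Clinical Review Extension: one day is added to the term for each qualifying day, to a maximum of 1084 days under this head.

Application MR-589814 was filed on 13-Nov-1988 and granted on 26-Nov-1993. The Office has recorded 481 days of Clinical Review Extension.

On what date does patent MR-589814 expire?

2016-03-08

(a) grant + 18 years → 26 November 2011.
(b) filing + 26 years → 13 November 2014.
Later of the two: 13 November 2014.
Clinical Review Extension: 481 days (within the 1084-day cap) → +481 days → 8 March 2016.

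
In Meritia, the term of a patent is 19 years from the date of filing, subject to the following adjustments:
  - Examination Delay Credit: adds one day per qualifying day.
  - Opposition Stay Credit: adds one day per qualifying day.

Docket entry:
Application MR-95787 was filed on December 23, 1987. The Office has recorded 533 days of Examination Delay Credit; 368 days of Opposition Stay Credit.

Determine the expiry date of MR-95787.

2009-06-11

Base term: filing date + 19 years → 23 December 2006.
Examination Delay Credit: +533 days → 8 June 2008.
Opposition Stay Credit: +368 days → 11 June 2009.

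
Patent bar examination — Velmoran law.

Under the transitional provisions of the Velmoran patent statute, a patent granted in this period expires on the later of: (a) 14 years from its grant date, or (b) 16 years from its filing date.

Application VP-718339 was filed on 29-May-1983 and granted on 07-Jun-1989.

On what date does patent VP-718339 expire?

(a) grant + 14 years → 7 June 2003.
(b) filing + 16 years → 29 May 1999.
Later of the two: 7 June 2003.

June 7, 2003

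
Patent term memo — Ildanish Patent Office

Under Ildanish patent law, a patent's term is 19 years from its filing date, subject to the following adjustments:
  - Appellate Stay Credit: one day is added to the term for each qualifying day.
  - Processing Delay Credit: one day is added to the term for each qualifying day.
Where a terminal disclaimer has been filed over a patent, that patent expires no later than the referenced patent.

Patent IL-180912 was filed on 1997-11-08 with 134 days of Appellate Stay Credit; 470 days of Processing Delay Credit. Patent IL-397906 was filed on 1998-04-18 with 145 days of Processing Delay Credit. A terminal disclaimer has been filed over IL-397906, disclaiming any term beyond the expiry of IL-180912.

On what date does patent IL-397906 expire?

September 10, 2017

Natural term of IL-397906:
  Base: filing + 19 years → 18 April 2017.
  Processing Delay Credit: +145 days → 10 September 2017.
Expiry of referenced patent IL-180912:
  Base: filing + 19 years → 8 November 2016.
  Appellate Stay Credit: +134 days → 22 March 2017.
  Processing Delay Credit: +470 days → 5 July 2018.
Terminal disclaimer: IL-397906 expires on the earlier of 10 September 2017 and 5 July 2018.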